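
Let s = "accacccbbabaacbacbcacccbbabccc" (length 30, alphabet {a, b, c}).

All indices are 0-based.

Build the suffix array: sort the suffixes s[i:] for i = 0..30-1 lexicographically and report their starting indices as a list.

sorted suffixes:
  #0 SA[0]=11  'aacbacbcacccbbabccc'
  #1 SA[1]=9  'abaacbacbcacccbbabccc'
  #2 SA[2]=25  'abccc'
  #3 SA[3]=12  'acbacbcacccbbabccc'
  #4 SA[4]=15  'acbcacccbbabccc'
  #5 SA[5]=0  'accacccbbabaacbacbcacccbbabccc'
  #6 SA[6]=3  'acccbbabaacbacbcacccbbabccc'
  #7 SA[7]=19  'acccbbabccc'
  #8 SA[8]=10  'baacbacbcacccbbabccc'
  #9 SA[9]=8  'babaacbacbcacccbbabccc'
  #10 SA[10]=24  'babccc'
  #11 SA[11]=14  'bacbcacccbbabccc'
  #12 SA[12]=7  'bbabaacbacbcacccbbabccc'
  #13 SA[13]=23  'bbabccc'
  #14 SA[14]=17  'bcacccbbabccc'
  #15 SA[15]=26  'bccc'
  #16 SA[16]=29  'c'
  #17 SA[17]=2  'cacccbbabaacbacbcacccbbabccc'
  #18 SA[18]=18  'cacccbbabccc'
  #19 SA[19]=13  'cbacbcacccbbabccc'
  #20 SA[20]=6  'cbbabaacbacbcacccbbabccc'
  #21 SA[21]=22  'cbbabccc'
  #22 SA[22]=16  'cbcacccbbabccc'
  #23 SA[23]=28  'cc'
  #24 SA[24]=1  'ccacccbbabaacbacbcacccbbabccc'
  #25 SA[25]=5  'ccbbabaacbacbcacccbbabccc'
  #26 SA[26]=21  'ccbbabccc'
  #27 SA[27]=27  'ccc'
  #28 SA[28]=4  'cccbbabaacbacbcacccbbabccc'
  #29 SA[29]=20  'cccbbabccc'

[11, 9, 25, 12, 15, 0, 3, 19, 10, 8, 24, 14, 7, 23, 17, 26, 29, 2, 18, 13, 6, 22, 16, 28, 1, 5, 21, 27, 4, 20]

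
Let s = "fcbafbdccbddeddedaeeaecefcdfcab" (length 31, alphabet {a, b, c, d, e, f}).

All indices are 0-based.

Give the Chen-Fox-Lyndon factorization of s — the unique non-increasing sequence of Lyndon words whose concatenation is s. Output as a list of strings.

["f", "c", "b", "afbdccbddedded", "aee", "aecefcdfc", "ab"]

emit factor 1: 'f' (i=0, period=1)
emit factor 2: 'c' (i=1, period=1)
emit factor 3: 'b' (i=2, period=1)
emit factor 4: 'afbdccbddedded' (i=3, period=14)
emit factor 5: 'aee' (i=17, period=3)
emit factor 6: 'aecefcdfc' (i=20, period=9)
emit factor 7: 'ab' (i=29, period=2)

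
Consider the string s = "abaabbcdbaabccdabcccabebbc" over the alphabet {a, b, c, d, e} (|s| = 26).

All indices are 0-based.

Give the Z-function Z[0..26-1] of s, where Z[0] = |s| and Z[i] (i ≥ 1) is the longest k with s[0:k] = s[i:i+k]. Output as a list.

[26, 0, 1, 2, 0, 0, 0, 0, 0, 1, 2, 0, 0, 0, 0, 2, 0, 0, 0, 0, 2, 0, 0, 0, 0, 0]

Z[0]=26
i=1: outside box; Z[1]=0
i=2: outside box; Z[2]=1 extend→box=[2,3)
i=3: outside box; Z[3]=2 extend→box=[3,5)
i=4: min(r-i=1, Z[1]=0)=0; Z[4]=0
i=5: outside box; Z[5]=0
i=6: outside box; Z[6]=0
i=7: outside box; Z[7]=0
i=8: outside box; Z[8]=0
i=9: outside box; Z[9]=1 extend→box=[9,10)
i=10: outside box; Z[10]=2 extend→box=[10,12)
i=11: min(r-i=1, Z[1]=0)=0; Z[11]=0
i=12: outside box; Z[12]=0
i=13: outside box; Z[13]=0
i=14: outside box; Z[14]=0
i=15: outside box; Z[15]=2 extend→box=[15,17)
i=16: min(r-i=1, Z[1]=0)=0; Z[16]=0
i=17: outside box; Z[17]=0
i=18: outside box; Z[18]=0
i=19: outside box; Z[19]=0
i=20: outside box; Z[20]=2 extend→box=[20,22)
i=21: min(r-i=1, Z[1]=0)=0; Z[21]=0
i=22: outside box; Z[22]=0
i=23: outside box; Z[23]=0
i=24: outside box; Z[24]=0
i=25: outside box; Z[25]=0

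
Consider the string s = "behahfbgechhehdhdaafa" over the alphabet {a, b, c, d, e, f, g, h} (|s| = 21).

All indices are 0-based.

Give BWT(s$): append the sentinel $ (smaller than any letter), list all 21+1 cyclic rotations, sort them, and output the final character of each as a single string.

rank  rotation                last
    0  $behahfbgechhehdhdaafa  a
    1  a$behahfbgechhehdhdaaf  f
    2  aafa$behahfbgechhehdhd  d
    3  afa$behahfbgechhehdhda  a
    4  ahfbgechhehdhdaafa$beh  h
    5  behahfbgechhehdhdaafa$  $
    6  bgechhehdhdaafa$behahf  f
    7  chhehdhdaafa$behahfbge  e
    8  daafa$behahfbgechhehdh  h
    9  dhdaafa$behahfbgechheh  h
   10  echhehdhdaafa$behahfbg  g
   11  ehahfbgechhehdhdaafa$b  b
   12  ehdhdaafa$behahfbgechh  h
   13  fa$behahfbgechhehdhdaa  a
   14  fbgechhehdhdaafa$behah  h
   15  gechhehdhdaafa$behahfb  b
   16  hahfbgechhehdhdaafa$be  e
   17  hdaafa$behahfbgechhehd  d
   18  hdhdaafa$behahfbgechhe  e
   19  hehdhdaafa$behahfbgech  h
   20  hfbgechhehdhdaafa$beha  a
   21  hhehdhdaafa$behahfbgec  c

afdah$fehhgbhahbedehac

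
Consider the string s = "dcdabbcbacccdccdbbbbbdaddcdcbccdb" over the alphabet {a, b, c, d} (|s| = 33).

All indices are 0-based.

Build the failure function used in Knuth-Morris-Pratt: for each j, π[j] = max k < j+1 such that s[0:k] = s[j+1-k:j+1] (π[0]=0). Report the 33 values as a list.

π[0] = 0
j=1 s[j]='c': π[1]=0 (border '')
j=2 s[j]='d': π[2]=1 (border 'd')
j=3 s[j]='a': k: 1→0; π[3]=0 (border '')
j=4 s[j]='b': π[4]=0 (border '')
j=5 s[j]='b': π[5]=0 (border '')
j=6 s[j]='c': π[6]=0 (border '')
j=7 s[j]='b': π[7]=0 (border '')
j=8 s[j]='a': π[8]=0 (border '')
j=9 s[j]='c': π[9]=0 (border '')
j=10 s[j]='c': π[10]=0 (border '')
j=11 s[j]='c': π[11]=0 (border '')
j=12 s[j]='d': π[12]=1 (border 'd')
j=13 s[j]='c': π[13]=2 (border 'dc')
j=14 s[j]='c': k: 2→0; π[14]=0 (border '')
j=15 s[j]='d': π[15]=1 (border 'd')
j=16 s[j]='b': k: 1→0; π[16]=0 (border '')
j=17 s[j]='b': π[17]=0 (border '')
j=18 s[j]='b': π[18]=0 (border '')
j=19 s[j]='b': π[19]=0 (border '')
j=20 s[j]='b': π[20]=0 (border '')
j=21 s[j]='d': π[21]=1 (border 'd')
j=22 s[j]='a': k: 1→0; π[22]=0 (border '')
j=23 s[j]='d': π[23]=1 (border 'd')
j=24 s[j]='d': k: 1→0; π[24]=1 (border 'd')
j=25 s[j]='c': π[25]=2 (border 'dc')
j=26 s[j]='d': π[26]=3 (border 'dcd')
j=27 s[j]='c': k: 3→1; π[27]=2 (border 'dc')
j=28 s[j]='b': k: 2→0; π[28]=0 (border '')
j=29 s[j]='c': π[29]=0 (border '')
j=30 s[j]='c': π[30]=0 (border '')
j=31 s[j]='d': π[31]=1 (border 'd')
j=32 s[j]='b': k: 1→0; π[32]=0 (border '')

[0, 0, 1, 0, 0, 0, 0, 0, 0, 0, 0, 0, 1, 2, 0, 1, 0, 0, 0, 0, 0, 1, 0, 1, 1, 2, 3, 2, 0, 0, 0, 1, 0]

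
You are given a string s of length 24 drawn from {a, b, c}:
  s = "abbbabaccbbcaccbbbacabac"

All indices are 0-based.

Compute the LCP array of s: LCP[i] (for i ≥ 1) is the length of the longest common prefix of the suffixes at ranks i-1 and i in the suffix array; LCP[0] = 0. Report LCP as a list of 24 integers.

rank | idx | suffix
   0 |  20 | abac
   1 |   4 | abaccbbcaccbbbacabac
   2 |   0 | abbbabaccbbcaccbbbacabac
   3 |  22 | ac
   4 |  18 | acabac
   5 |  12 | accbbbacabac
   6 |   6 | accbbcaccbbbacabac
   7 |   3 | babaccbbcaccbbbacabac
   8 |  21 | bac
   9 |  17 | bacabac
  10 |   5 | baccbbcaccbbbacabac
  11 |   2 | bbabaccbbcaccbbbacabac
  12 |  16 | bbacabac
  13 |   1 | bbbabaccbbcaccbbbacabac
  14 |  15 | bbbacabac
  15 |   9 | bbcaccbbbacabac
  16 |  10 | bcaccbbbacabac
  17 |  23 | c
  18 |  19 | cabac
  19 |  11 | caccbbbacabac
  20 |  14 | cbbbacabac
  21 |   8 | cbbcaccbbbacabac
  22 |  13 | ccbbbacabac
  23 |   7 | ccbbcaccbbbacabac

SA = [20, 4, 0, 22, 18, 12, 6, 3, 21, 17, 5, 2, 16, 1, 15, 9, 10, 23, 19, 11, 14, 8, 13, 7]
rank  pair      lcp
   1  s[20:],s[4:]  4  'abac'
   2  s[4:],s[0:]  2  'ab'
   3  s[0:],s[22:]  1  'a'
   4  s[22:],s[18:]  2  'ac'
   5  s[18:],s[12:]  2  'ac'
   6  s[12:],s[6:]  5  'accbb'
   7  s[6:],s[3:]  0  ''
   8  s[3:],s[21:]  2  'ba'
   9  s[21:],s[17:]  3  'bac'
  10  s[17:],s[5:]  3  'bac'
  11  s[5:],s[2:]  1  'b'
  12  s[2:],s[16:]  3  'bba'
  13  s[16:],s[1:]  2  'bb'
  14  s[1:],s[15:]  4  'bbba'
  15  s[15:],s[9:]  2  'bb'
  16  s[9:],s[10:]  1  'b'
  17  s[10:],s[23:]  0  ''
  18  s[23:],s[19:]  1  'c'
  19  s[19:],s[11:]  2  'ca'
  20  s[11:],s[14:]  1  'c'
  21  s[14:],s[8:]  3  'cbb'
  22  s[8:],s[13:]  1  'c'
  23  s[13:],s[7:]  4  'ccbb'

[0, 4, 2, 1, 2, 2, 5, 0, 2, 3, 3, 1, 3, 2, 4, 2, 1, 0, 1, 2, 1, 3, 1, 4]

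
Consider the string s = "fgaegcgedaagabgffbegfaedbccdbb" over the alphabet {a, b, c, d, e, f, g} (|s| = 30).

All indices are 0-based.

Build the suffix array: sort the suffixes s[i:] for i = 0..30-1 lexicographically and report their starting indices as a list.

sorted suffixes:
  #0 SA[0]=9  'aagabgffbegfaedbccdbb'
  #1 SA[1]=12  'abgffbegfaedbccdbb'
  #2 SA[2]=21  'aedbccdbb'
  #3 SA[3]=2  'aegcgedaagabgffbegfaedbccdbb'
  #4 SA[4]=10  'agabgffbegfaedbccdbb'
  #5 SA[5]=29  'b'
  #6 SA[6]=28  'bb'
  #7 SA[7]=24  'bccdbb'
  #8 SA[8]=17  'begfaedbccdbb'
  #9 SA[9]=13  'bgffbegfaedbccdbb'
  #10 SA[10]=25  'ccdbb'
  #11 SA[11]=26  'cdbb'
  #12 SA[12]=5  'cgedaagabgffbegfaedbccdbb'
  #13 SA[13]=8  'daagabgffbegfaedbccdbb'
  #14 SA[14]=27  'dbb'
  #15 SA[15]=23  'dbccdbb'
  #16 SA[16]=7  'edaagabgffbegfaedbccdbb'
  #17 SA[17]=22  'edbccdbb'
  #18 SA[18]=3  'egcgedaagabgffbegfaedbccdbb'
  #19 SA[19]=18  'egfaedbccdbb'
  #20 SA[20]=20  'faedbccdbb'
  #21 SA[21]=16  'fbegfaedbccdbb'
  #22 SA[22]=15  'ffbegfaedbccdbb'
  #23 SA[23]=0  'fgaegcgedaagabgffbegfaedbccdbb'
  #24 SA[24]=11  'gabgffbegfaedbccdbb'
  #25 SA[25]=1  'gaegcgedaagabgffbegfaedbccdbb'
  #26 SA[26]=4  'gcgedaagabgffbegfaedbccdbb'
  #27 SA[27]=6  'gedaagabgffbegfaedbccdbb'
  #28 SA[28]=19  'gfaedbccdbb'
  #29 SA[29]=14  'gffbegfaedbccdbb'

[9, 12, 21, 2, 10, 29, 28, 24, 17, 13, 25, 26, 5, 8, 27, 23, 7, 22, 3, 18, 20, 16, 15, 0, 11, 1, 4, 6, 19, 14]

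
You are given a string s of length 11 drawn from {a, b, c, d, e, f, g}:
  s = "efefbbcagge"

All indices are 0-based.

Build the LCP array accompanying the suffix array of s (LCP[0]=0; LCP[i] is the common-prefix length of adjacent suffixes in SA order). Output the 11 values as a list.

[0, 0, 1, 0, 0, 1, 2, 0, 1, 0, 1]

rank→(start, suffix):
  0 → (7, 'agge')
  1 → (4, 'bbcagge')
  2 → (5, 'bcagge')
  3 → (6, 'cagge')
  4 → (10, 'e')
  5 → (2, 'efbbcagge')
  6 → (0, 'efefbbcagge')
  7 → (3, 'fbbcagge')
  8 → (1, 'fefbbcagge')
  9 → (9, 'ge')
  10 → (8, 'gge')

SA = [7, 4, 5, 6, 10, 2, 0, 3, 1, 9, 8]
rank  pair      lcp
   1  s[7:],s[4:]  0  ''
   2  s[4:],s[5:]  1  'b'
   3  s[5:],s[6:]  0  ''
   4  s[6:],s[10:]  0  ''
   5  s[10:],s[2:]  1  'e'
   6  s[2:],s[0:]  2  'ef'
   7  s[0:],s[3:]  0  ''
   8  s[3:],s[1:]  1  'f'
   9  s[1:],s[9:]  0  ''
  10  s[9:],s[8:]  1  'g'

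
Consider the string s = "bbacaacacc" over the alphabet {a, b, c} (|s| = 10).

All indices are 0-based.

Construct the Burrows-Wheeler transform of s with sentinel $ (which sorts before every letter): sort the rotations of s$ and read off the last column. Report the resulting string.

rank  rotation     last
    0  $bbacaacacc  c
    1  aacacc$bbac  c
    2  acaacacc$bb  b
    3  acacc$bbaca  a
    4  acc$bbacaac  c
    5  bacaacacc$b  b
    6  bbacaacacc$  $
    7  c$bbacaacac  c
    8  caacacc$bba  a
    9  cacc$bbacaa  a
   10  cc$bbacaaca  a

ccbacb$caaa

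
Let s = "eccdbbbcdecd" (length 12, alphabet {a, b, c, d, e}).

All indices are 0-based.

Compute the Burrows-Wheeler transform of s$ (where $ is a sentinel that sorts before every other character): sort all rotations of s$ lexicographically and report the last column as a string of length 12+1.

rank  rotation       last
    0  $eccdbbbcdecd  d
    1  bbbcdecd$eccd  d
    2  bbcdecd$eccdb  b
    3  bcdecd$eccdbb  b
    4  ccdbbbcdecd$e  e
    5  cd$eccdbbbcde  e
    6  cdbbbcdecd$ec  c
    7  cdecd$eccdbbb  b
    8  d$eccdbbbcdec  c
    9  dbbbcdecd$ecc  c
   10  decd$eccdbbbc  c
   11  eccdbbbcdecd$  $
   12  ecd$eccdbbbcd  d

ddbbeecbccc$d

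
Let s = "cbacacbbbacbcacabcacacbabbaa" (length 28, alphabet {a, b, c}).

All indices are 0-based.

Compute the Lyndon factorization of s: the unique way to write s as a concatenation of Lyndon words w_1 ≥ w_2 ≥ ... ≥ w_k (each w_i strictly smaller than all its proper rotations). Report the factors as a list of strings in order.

emit factor 1: 'c' (i=0, period=1)
emit factor 2: 'b' (i=1, period=1)
emit factor 3: 'acacbbbacbc' (i=2, period=11)
emit factor 4: 'ac' (i=13, period=2)
emit factor 5: 'abcacacb' (i=15, period=8)
emit factor 6: 'abb' (i=23, period=3)
emit factor 7: 'a' (i=26, period=1)
emit factor 8: 'a' (i=27, period=1)

["c", "b", "acacbbbacbc", "ac", "abcacacb", "abb", "a", "a"]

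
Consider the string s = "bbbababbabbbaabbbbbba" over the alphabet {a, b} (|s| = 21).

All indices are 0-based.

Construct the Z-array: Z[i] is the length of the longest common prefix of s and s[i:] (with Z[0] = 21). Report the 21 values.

Z[0]=21
i=1: outside box; Z[1]=2 scan→box=[1,3)
i=2: min(r-i=1, Z[1]=2)=1; Z[2]=1
i=3: outside box; Z[3]=0
i=4: outside box; Z[4]=1 scan→box=[4,5)
i=5: outside box; Z[5]=0
i=6: outside box; Z[6]=2 scan→box=[6,8)
i=7: min(r-i=1, Z[1]=2)=1; Z[7]=1
i=8: outside box; Z[8]=0
i=9: outside box; Z[9]=4 scan→box=[9,13)
i=10: min(r-i=3, Z[1]=2)=2; Z[10]=2
i=11: min(r-i=2, Z[2]=1)=1; Z[11]=1
i=12: min(r-i=1, Z[3]=0)=0; Z[12]=0
i=13: outside box; Z[13]=0
i=14: outside box; Z[14]=3 scan→box=[14,17)
i=15: min(r-i=2, Z[1]=2)=2; Z[15]=3 scan→box=[15,18)
i=16: min(r-i=2, Z[1]=2)=2; Z[16]=3 scan→box=[16,19)
i=17: min(r-i=2, Z[1]=2)=2; Z[17]=4 scan→box=[17,21)
i=18: min(r-i=3, Z[1]=2)=2; Z[18]=2
i=19: min(r-i=2, Z[2]=1)=1; Z[19]=1
i=20: min(r-i=1, Z[3]=0)=0; Z[20]=0

[21, 2, 1, 0, 1, 0, 2, 1, 0, 4, 2, 1, 0, 0, 3, 3, 3, 4, 2, 1, 0]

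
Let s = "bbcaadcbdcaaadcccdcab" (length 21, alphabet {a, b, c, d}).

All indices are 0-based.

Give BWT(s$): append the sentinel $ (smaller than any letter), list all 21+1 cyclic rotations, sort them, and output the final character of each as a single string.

rank  rotation                last
    0  $bbcaadcbdcaaadcccdcab  b
    1  aaadcccdcab$bbcaadcbdc  c
    2  aadcbdcaaadcccdcab$bbc  c
    3  aadcccdcab$bbcaadcbdca  a
    4  ab$bbcaadcbdcaaadcccdc  c
    5  adcbdcaaadcccdcab$bbca  a
    6  adcccdcab$bbcaadcbdcaa  a
    7  b$bbcaadcbdcaaadcccdca  a
    8  bbcaadcbdcaaadcccdcab$  $
    9  bcaadcbdcaaadcccdcab$b  b
   10  bdcaaadcccdcab$bbcaadc  c
   11  caaadcccdcab$bbcaadcbd  d
   12  caadcbdcaaadcccdcab$bb  b
   13  cab$bbcaadcbdcaaadcccd  d
   14  cbdcaaadcccdcab$bbcaad  d
   15  cccdcab$bbcaadcbdcaaad  d
   16  ccdcab$bbcaadcbdcaaadc  c
   17  cdcab$bbcaadcbdcaaadcc  c
   18  dcaaadcccdcab$bbcaadcb  b
   19  dcab$bbcaadcbdcaaadccc  c
   20  dcbdcaaadcccdcab$bbcaa  a
   21  dcccdcab$bbcaadcbdcaaa  a

bccacaaa$bcdbdddccbcaa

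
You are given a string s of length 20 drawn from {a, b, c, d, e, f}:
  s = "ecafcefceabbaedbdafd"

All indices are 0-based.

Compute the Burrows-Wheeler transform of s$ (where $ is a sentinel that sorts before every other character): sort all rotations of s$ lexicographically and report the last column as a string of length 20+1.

debcdbadefffbec$aceaa

rank  rotation               last
    0  $ecafcefceabbaedbdafd  d
    1  abbaedbdafd$ecafcefce  e
    2  aedbdafd$ecafcefceabb  b
    3  afcefceabbaedbdafd$ec  c
    4  afd$ecafcefceabbaedbd  d
    5  baedbdafd$ecafcefceab  b
    6  bbaedbdafd$ecafcefcea  a
    7  bdafd$ecafcefceabbaed  d
    8  cafcefceabbaedbdafd$e  e
    9  ceabbaedbdafd$ecafcef  f
   10  cefceabbaedbdafd$ecaf  f
   11  d$ecafcefceabbaedbdaf  f
   12  dafd$ecafcefceabbaedb  b
   13  dbdafd$ecafcefceabbae  e
   14  eabbaedbdafd$ecafcefc  c
   15  ecafcefceabbaedbdafd$  $
   16  edbdafd$ecafcefceabba  a
   17  efceabbaedbdafd$ecafc  c
   18  fceabbaedbdafd$ecafce  e
   19  fcefceabbaedbdafd$eca  a
   20  fd$ecafcefceabbaedbda  a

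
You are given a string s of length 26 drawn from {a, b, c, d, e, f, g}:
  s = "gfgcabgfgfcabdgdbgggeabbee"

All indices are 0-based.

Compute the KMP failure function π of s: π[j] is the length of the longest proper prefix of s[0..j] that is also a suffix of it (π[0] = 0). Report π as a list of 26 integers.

π[0] = 0
j=1 s[j]='f': π[1]=0 (border '')
j=2 s[j]='g': π[2]=1 (border 'g')
j=3 s[j]='c': k: 1→0; π[3]=0 (border '')
j=4 s[j]='a': π[4]=0 (border '')
j=5 s[j]='b': π[5]=0 (border '')
j=6 s[j]='g': π[6]=1 (border 'g')
j=7 s[j]='f': π[7]=2 (border 'gf')
j=8 s[j]='g': π[8]=3 (border 'gfg')
j=9 s[j]='f': k: 3→1; π[9]=2 (border 'gf')
j=10 s[j]='c': k: 2→0; π[10]=0 (border '')
j=11 s[j]='a': π[11]=0 (border '')
j=12 s[j]='b': π[12]=0 (border '')
j=13 s[j]='d': π[13]=0 (border '')
j=14 s[j]='g': π[14]=1 (border 'g')
j=15 s[j]='d': k: 1→0; π[15]=0 (border '')
j=16 s[j]='b': π[16]=0 (border '')
j=17 s[j]='g': π[17]=1 (border 'g')
j=18 s[j]='g': k: 1→0; π[18]=1 (border 'g')
j=19 s[j]='g': k: 1→0; π[19]=1 (border 'g')
j=20 s[j]='e': k: 1→0; π[20]=0 (border '')
j=21 s[j]='a': π[21]=0 (border '')
j=22 s[j]='b': π[22]=0 (border '')
j=23 s[j]='b': π[23]=0 (border '')
j=24 s[j]='e': π[24]=0 (border '')
j=25 s[j]='e': π[25]=0 (border '')

[0, 0, 1, 0, 0, 0, 1, 2, 3, 2, 0, 0, 0, 0, 1, 0, 0, 1, 1, 1, 0, 0, 0, 0, 0, 0]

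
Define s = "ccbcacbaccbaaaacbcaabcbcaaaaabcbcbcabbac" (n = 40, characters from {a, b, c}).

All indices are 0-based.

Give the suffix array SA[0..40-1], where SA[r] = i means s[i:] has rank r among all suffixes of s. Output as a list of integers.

[24, 25, 11, 26, 12, 18, 27, 13, 35, 19, 28, 38, 4, 14, 7, 10, 37, 6, 36, 22, 16, 33, 2, 20, 31, 29, 39, 23, 17, 34, 3, 9, 5, 21, 15, 32, 1, 30, 8, 0]

rank→(start, suffix):
  0 → (24, 'aaaaabcbcbcabbac')
  1 → (25, 'aaaabcbcbcabbac')
  2 → (11, 'aaaacbcaabcbcaaaaabcbcbcabbac')
  3 → (26, 'aaabcbcbcabbac')
  4 → (12, 'aaacbcaabcbcaaaaabcbcbcabbac')
  5 → (18, 'aabcbcaaaaabcbcbcabbac')
  6 → (27, 'aabcbcbcabbac')
  7 → (13, 'aacbcaabcbcaaaaabcbcbcabbac')
  8 → (35, 'abbac')
  9 → (19, 'abcbcaaaaabcbcbcabbac')
  10 → (28, 'abcbcbcabbac')
  11 → (38, 'ac')
  12 → (4, 'acbaccbaaaacbcaabcbcaaaaabcbcbcabbac')
  13 → (14, 'acbcaabcbcaaaaabcbcbcabbac')
  14 → (7, 'accbaaaacbcaabcbcaaaaabcbcbcabbac')
  15 → (10, 'baaaacbcaabcbcaaaaabcbcbcabbac')
  16 → (37, 'bac')
  17 → (6, 'baccbaaaacbcaabcbcaaaaabcbcbcabbac')
  18 → (36, 'bbac')
  19 → (22, 'bcaaaaabcbcbcabbac')
  20 → (16, 'bcaabcbcaaaaabcbcbcabbac')
  21 → (33, 'bcabbac')
  22 → (2, 'bcacbaccbaaaacbcaabcbcaaaaabcbcbcabbac')
  23 → (20, 'bcbcaaaaabcbcbcabbac')
  24 → (31, 'bcbcabbac')
  25 → (29, 'bcbcbcabbac')
  26 → (39, 'c')
  27 → (23, 'caaaaabcbcbcabbac')
  28 → (17, 'caabcbcaaaaabcbcbcabbac')
  29 → (34, 'cabbac')
  30 → (3, 'cacbaccbaaaacbcaabcbcaaaaabcbcbcabbac')
  31 → (9, 'cbaaaacbcaabcbcaaaaabcbcbcabbac')
  32 → (5, 'cbaccbaaaacbcaabcbcaaaaabcbcbcabbac')
  33 → (21, 'cbcaaaaabcbcbcabbac')
  34 → (15, 'cbcaabcbcaaaaabcbcbcabbac')
  35 → (32, 'cbcabbac')
  36 → (1, 'cbcacbaccbaaaacbcaabcbcaaaaabcbcbcabbac')
  37 → (30, 'cbcbcabbac')
  38 → (8, 'ccbaaaacbcaabcbcaaaaabcbcbcabbac')
  39 → (0, 'ccbcacbaccbaaaacbcaabcbcaaaaabcbcbcabbac')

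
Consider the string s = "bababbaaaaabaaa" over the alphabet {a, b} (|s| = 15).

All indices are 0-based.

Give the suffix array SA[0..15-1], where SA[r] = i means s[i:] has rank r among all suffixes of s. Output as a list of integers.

[14, 13, 12, 6, 7, 8, 9, 10, 1, 3, 11, 5, 0, 2, 4]

rank→(start, suffix):
  0 → (14, 'a')
  1 → (13, 'aa')
  2 → (12, 'aaa')
  3 → (6, 'aaaaabaaa')
  4 → (7, 'aaaabaaa')
  5 → (8, 'aaabaaa')
  6 → (9, 'aabaaa')
  7 → (10, 'abaaa')
  8 → (1, 'ababbaaaaabaaa')
  9 → (3, 'abbaaaaabaaa')
  10 → (11, 'baaa')
  11 → (5, 'baaaaabaaa')
  12 → (0, 'bababbaaaaabaaa')
  13 → (2, 'babbaaaaabaaa')
  14 → (4, 'bbaaaaabaaa')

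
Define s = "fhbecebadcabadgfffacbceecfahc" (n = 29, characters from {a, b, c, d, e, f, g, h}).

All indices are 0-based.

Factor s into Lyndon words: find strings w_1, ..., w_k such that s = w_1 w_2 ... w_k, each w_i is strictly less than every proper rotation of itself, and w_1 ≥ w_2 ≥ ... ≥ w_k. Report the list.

["fh", "bece", "b", "adc", "abadgfffacbceecfahc"]

emit factor 1: 'fh' (i=0, period=2)
emit factor 2: 'bece' (i=2, period=4)
emit factor 3: 'b' (i=6, period=1)
emit factor 4: 'adc' (i=7, period=3)
emit factor 5: 'abadgfffacbceecfahc' (i=10, period=19)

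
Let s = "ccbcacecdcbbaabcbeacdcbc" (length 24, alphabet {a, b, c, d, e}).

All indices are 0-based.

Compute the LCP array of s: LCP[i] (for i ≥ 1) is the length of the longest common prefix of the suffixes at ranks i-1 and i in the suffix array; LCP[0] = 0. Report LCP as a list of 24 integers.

[0, 1, 1, 2, 0, 1, 1, 2, 2, 1, 0, 1, 1, 2, 3, 2, 1, 1, 4, 1, 0, 3, 0, 1]

rank | idx | suffix
   0 |  12 | aabcbeacdcbc
   1 |  13 | abcbeacdcbc
   2 |  18 | acdcbc
   3 |   4 | acecdcbbaabcbeacdcbc
   4 |  11 | baabcbeacdcbc
   5 |  10 | bbaabcbeacdcbc
   6 |  22 | bc
   7 |   2 | bcacecdcbbaabcbeacdcbc
   8 |  14 | bcbeacdcbc
   9 |  16 | beacdcbc
  10 |  23 | c
  11 |   3 | cacecdcbbaabcbeacdcbc
  12 |   9 | cbbaabcbeacdcbc
  13 |  21 | cbc
  14 |   1 | cbcacecdcbbaabcbeacdcbc
  15 |  15 | cbeacdcbc
  16 |   0 | ccbcacecdcbbaabcbeacdcbc
  17 |   7 | cdcbbaabcbeacdcbc
  18 |  19 | cdcbc
  19 |   5 | cecdcbbaabcbeacdcbc
  20 |   8 | dcbbaabcbeacdcbc
  21 |  20 | dcbc
  22 |  17 | eacdcbc
  23 |   6 | ecdcbbaabcbeacdcbc

SA = [12, 13, 18, 4, 11, 10, 22, 2, 14, 16, 23, 3, 9, 21, 1, 15, 0, 7, 19, 5, 8, 20, 17, 6]
i: (SA[i-1],SA[i]) lcp shared
  1: (12,13) 1 'a'
  2: (13,18) 1 'a'
  3: (18,4) 2 'ac'
  4: (4,11) 0 ''
  5: (11,10) 1 'b'
  6: (10,22) 1 'b'
  7: (22,2) 2 'bc'
  8: (2,14) 2 'bc'
  9: (14,16) 1 'b'
  10: (16,23) 0 ''
  11: (23,3) 1 'c'
  12: (3,9) 1 'c'
  13: (9,21) 2 'cb'
  14: (21,1) 3 'cbc'
  15: (1,15) 2 'cb'
  16: (15,0) 1 'c'
  17: (0,7) 1 'c'
  18: (7,19) 4 'cdcb'
  19: (19,5) 1 'c'
  20: (5,8) 0 ''
  21: (8,20) 3 'dcb'
  22: (20,17) 0 ''
  23: (17,6) 1 'e'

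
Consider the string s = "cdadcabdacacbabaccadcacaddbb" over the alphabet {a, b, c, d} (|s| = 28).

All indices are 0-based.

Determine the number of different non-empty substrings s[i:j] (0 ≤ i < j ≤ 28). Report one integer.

363

rank | idx | suffix
   0 |  13 | abaccadcacaddbb
   1 |   5 | abdacacbabaccadcacaddbb
   2 |   8 | acacbabaccadcacaddbb
   3 |  21 | acaddbb
   4 |  10 | acbabaccadcacaddbb
   5 |  15 | accadcacaddbb
   6 |   2 | adcabdacacbabaccadcacaddbb
   7 |  18 | adcacaddbb
   8 |  23 | addbb
   9 |  27 | b
  10 |  12 | babaccadcacaddbb
  11 |  14 | baccadcacaddbb
  12 |  26 | bb
  13 |   6 | bdacacbabaccadcacaddbb
  14 |   4 | cabdacacbabaccadcacaddbb
  15 |  20 | cacaddbb
  16 |   9 | cacbabaccadcacaddbb
  17 |  17 | cadcacaddbb
  18 |  22 | caddbb
  19 |  11 | cbabaccadcacaddbb
  20 |  16 | ccadcacaddbb
  21 |   0 | cdadcabdacacbabaccadcacaddbb
  22 |   7 | dacacbabaccadcacaddbb
  23 |   1 | dadcabdacacbabaccadcacaddbb
  24 |  25 | dbb
  25 |   3 | dcabdacacbabaccadcacaddbb
  26 |  19 | dcacaddbb
  27 |  24 | ddbb

SA = [13, 5, 8, 21, 10, 15, 2, 18, 23, 27, 12, 14, 26, 6, 4, 20, 9, 17, 22, 11, 16, 0, 7, 1, 25, 3, 19, 24]
[i] adj suffixes → lcp
  [1] 13/5 → 2 ('ab')
  [2] 5/8 → 1 ('a')
  [3] 8/21 → 3 ('aca')
  [4] 21/10 → 2 ('ac')
  [5] 10/15 → 2 ('ac')
  [6] 15/2 → 1 ('a')
  [7] 2/18 → 4 ('adca')
  [8] 18/23 → 2 ('ad')
  [9] 23/27 → 0 ('')
  [10] 27/12 → 1 ('b')
  [11] 12/14 → 2 ('ba')
  [12] 14/26 → 1 ('b')
  [13] 26/6 → 1 ('b')
  [14] 6/4 → 0 ('')
  [15] 4/20 → 2 ('ca')
  [16] 20/9 → 3 ('cac')
  [17] 9/17 → 2 ('ca')
  [18] 17/22 → 3 ('cad')
  [19] 22/11 → 1 ('c')
  [20] 11/16 → 1 ('c')
  [21] 16/0 → 1 ('c')
  [22] 0/7 → 0 ('')
  [23] 7/1 → 2 ('da')
  [24] 1/25 → 1 ('d')
  [25] 25/3 → 1 ('d')
  [26] 3/19 → 3 ('dca')
  [27] 19/24 → 1 ('d')

n(n+1)/2 = 28·29/2 = 406
Σ LCP = 0 + 2 + 1 + 3 + 2 + 2 + 1 + 4 + 2 + 0 + 1 + 2 + 1 + 1 + 0 + 2 + 3 + 2 + 3 + 1 + 1 + 1 + 0 + 2 + 1 + 1 + 3 + 1 = 43
distinct = 406 − 43 = 363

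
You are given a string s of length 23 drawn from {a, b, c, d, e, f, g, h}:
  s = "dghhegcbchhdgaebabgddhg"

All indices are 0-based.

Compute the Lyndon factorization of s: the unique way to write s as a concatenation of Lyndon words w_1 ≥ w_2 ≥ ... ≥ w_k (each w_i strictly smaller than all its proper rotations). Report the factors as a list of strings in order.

emit factor 1: 'dghheg' (i=0, period=6)
emit factor 2: 'c' (i=6, period=1)
emit factor 3: 'bchhdg' (i=7, period=6)
emit factor 4: 'aeb' (i=13, period=3)
emit factor 5: 'abgddhg' (i=16, period=7)

["dghheg", "c", "bchhdg", "aeb", "abgddhg"]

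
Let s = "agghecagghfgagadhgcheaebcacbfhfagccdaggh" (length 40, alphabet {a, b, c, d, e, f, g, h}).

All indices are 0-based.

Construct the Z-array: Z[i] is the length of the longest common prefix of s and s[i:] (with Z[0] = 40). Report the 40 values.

Z[0]=40
i=1: outside box; Z[1]=0
i=2: outside box; Z[2]=0
i=3: outside box; Z[3]=0
i=4: outside box; Z[4]=0
i=5: outside box; Z[5]=0
i=6: outside box; Z[6]=4 extend→box=[6,10)
i=7: min(r-i=3, Z[1]=0)=0; Z[7]=0
i=8: min(r-i=2, Z[2]=0)=0; Z[8]=0
i=9: min(r-i=1, Z[3]=0)=0; Z[9]=0
i=10: outside box; Z[10]=0
i=11: outside box; Z[11]=0
i=12: outside box; Z[12]=2 extend→box=[12,14)
i=13: min(r-i=1, Z[1]=0)=0; Z[13]=0
i=14: outside box; Z[14]=1 extend→box=[14,15)
i=15: outside box; Z[15]=0
i=16: outside box; Z[16]=0
i=17: outside box; Z[17]=0
i=18: outside box; Z[18]=0
i=19: outside box; Z[19]=0
i=20: outside box; Z[20]=0
i=21: outside box; Z[21]=1 extend→box=[21,22)
i=22: outside box; Z[22]=0
i=23: outside box; Z[23]=0
i=24: outside box; Z[24]=0
i=25: outside box; Z[25]=1 extend→box=[25,26)
i=26: outside box; Z[26]=0
i=27: outside box; Z[27]=0
i=28: outside box; Z[28]=0
i=29: outside box; Z[29]=0
i=30: outside box; Z[30]=0
i=31: outside box; Z[31]=2 extend→box=[31,33)
i=32: min(r-i=1, Z[1]=0)=0; Z[32]=0
i=33: outside box; Z[33]=0
i=34: outside box; Z[34]=0
i=35: outside box; Z[35]=0
i=36: outside box; Z[36]=4 extend→box=[36,40)
i=37: min(r-i=3, Z[1]=0)=0; Z[37]=0
i=38: min(r-i=2, Z[2]=0)=0; Z[38]=0
i=39: min(r-i=1, Z[3]=0)=0; Z[39]=0

[40, 0, 0, 0, 0, 0, 4, 0, 0, 0, 0, 0, 2, 0, 1, 0, 0, 0, 0, 0, 0, 1, 0, 0, 0, 1, 0, 0, 0, 0, 0, 2, 0, 0, 0, 0, 4, 0, 0, 0]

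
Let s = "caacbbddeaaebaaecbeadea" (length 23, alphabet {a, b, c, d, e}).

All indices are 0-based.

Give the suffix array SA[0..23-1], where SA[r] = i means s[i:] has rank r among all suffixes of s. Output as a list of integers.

sorted suffixes:
  #0 SA[0]=22  'a'
  #1 SA[1]=1  'aacbbddeaaebaaecbeadea'
  #2 SA[2]=9  'aaebaaecbeadea'
  #3 SA[3]=13  'aaecbeadea'
  #4 SA[4]=2  'acbbddeaaebaaecbeadea'
  #5 SA[5]=19  'adea'
  #6 SA[6]=10  'aebaaecbeadea'
  #7 SA[7]=14  'aecbeadea'
  #8 SA[8]=12  'baaecbeadea'
  #9 SA[9]=4  'bbddeaaebaaecbeadea'
  #10 SA[10]=5  'bddeaaebaaecbeadea'
  #11 SA[11]=17  'beadea'
  #12 SA[12]=0  'caacbbddeaaebaaecbeadea'
  #13 SA[13]=3  'cbbddeaaebaaecbeadea'
  #14 SA[14]=16  'cbeadea'
  #15 SA[15]=6  'ddeaaebaaecbeadea'
  #16 SA[16]=20  'dea'
  #17 SA[17]=7  'deaaebaaecbeadea'
  #18 SA[18]=21  'ea'
  #19 SA[19]=8  'eaaebaaecbeadea'
  #20 SA[20]=18  'eadea'
  #21 SA[21]=11  'ebaaecbeadea'
  #22 SA[22]=15  'ecbeadea'

[22, 1, 9, 13, 2, 19, 10, 14, 12, 4, 5, 17, 0, 3, 16, 6, 20, 7, 21, 8, 18, 11, 15]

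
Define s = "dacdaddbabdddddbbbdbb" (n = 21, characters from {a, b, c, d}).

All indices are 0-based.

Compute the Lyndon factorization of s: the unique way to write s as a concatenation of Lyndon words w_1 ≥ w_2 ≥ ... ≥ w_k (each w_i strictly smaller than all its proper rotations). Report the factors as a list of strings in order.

["d", "acdaddb", "abdddddbbbdbb"]

emit factor 1: 'd' (i=0, period=1)
emit factor 2: 'acdaddb' (i=1, period=7)
emit factor 3: 'abdddddbbbdbb' (i=8, period=13)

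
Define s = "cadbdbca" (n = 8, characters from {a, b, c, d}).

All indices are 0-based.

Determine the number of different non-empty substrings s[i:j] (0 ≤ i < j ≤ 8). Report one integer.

30

rank | idx | suffix
   0 |   7 | a
   1 |   1 | adbdbca
   2 |   5 | bca
   3 |   3 | bdbca
   4 |   6 | ca
   5 |   0 | cadbdbca
   6 |   4 | dbca
   7 |   2 | dbdbca

SA = [7, 1, 5, 3, 6, 0, 4, 2]
[i] adj suffixes → lcp
  [1] 7/1 → 1 ('a')
  [2] 1/5 → 0 ('')
  [3] 5/3 → 1 ('b')
  [4] 3/6 → 0 ('')
  [5] 6/0 → 2 ('ca')
  [6] 0/4 → 0 ('')
  [7] 4/2 → 2 ('db')

n(n+1)/2 = 8·9/2 = 36
Σ LCP = 0 + 1 + 0 + 1 + 0 + 2 + 0 + 2 = 6
distinct = 36 − 6 = 30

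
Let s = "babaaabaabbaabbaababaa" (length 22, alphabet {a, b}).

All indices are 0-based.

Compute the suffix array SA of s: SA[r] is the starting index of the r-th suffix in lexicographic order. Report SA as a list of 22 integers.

rank | idx | suffix
   0 |  21 | a
   1 |  20 | aa
   2 |   3 | aaabaabbaabbaababaa
   3 |   4 | aabaabbaabbaababaa
   4 |  15 | aababaa
   5 |  11 | aabbaababaa
   6 |   7 | aabbaabbaababaa
   7 |  18 | abaa
   8 |   1 | abaaabaabbaabbaababaa
   9 |   5 | abaabbaabbaababaa
  10 |  16 | ababaa
  11 |  12 | abbaababaa
  12 |   8 | abbaabbaababaa
  13 |  19 | baa
  14 |   2 | baaabaabbaabbaababaa
  15 |  14 | baababaa
  16 |  10 | baabbaababaa
  17 |   6 | baabbaabbaababaa
  18 |  17 | babaa
  19 |   0 | babaaabaabbaabbaababaa
  20 |  13 | bbaababaa
  21 |   9 | bbaabbaababaa

[21, 20, 3, 4, 15, 11, 7, 18, 1, 5, 16, 12, 8, 19, 2, 14, 10, 6, 17, 0, 13, 9]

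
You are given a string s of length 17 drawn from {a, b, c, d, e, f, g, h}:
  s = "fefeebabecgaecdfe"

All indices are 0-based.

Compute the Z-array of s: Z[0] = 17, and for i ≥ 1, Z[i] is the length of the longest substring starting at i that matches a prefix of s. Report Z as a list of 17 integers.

[17, 0, 2, 0, 0, 0, 0, 0, 0, 0, 0, 0, 0, 0, 0, 2, 0]

Z[0]=17
i=1: outside box; Z[1]=0
i=2: outside box; Z[2]=2 scan→box=[2,4)
i=3: min(r-i=1, Z[1]=0)=0; Z[3]=0
i=4: outside box; Z[4]=0
i=5: outside box; Z[5]=0
i=6: outside box; Z[6]=0
i=7: outside box; Z[7]=0
i=8: outside box; Z[8]=0
i=9: outside box; Z[9]=0
i=10: outside box; Z[10]=0
i=11: outside box; Z[11]=0
i=12: outside box; Z[12]=0
i=13: outside box; Z[13]=0
i=14: outside box; Z[14]=0
i=15: outside box; Z[15]=2 scan→box=[15,17)
i=16: min(r-i=1, Z[1]=0)=0; Z[16]=0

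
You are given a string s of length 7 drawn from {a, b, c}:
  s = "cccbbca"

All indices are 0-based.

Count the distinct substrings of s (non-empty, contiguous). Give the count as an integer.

23

sorted suffixes:
  #0 SA[0]=6  'a'
  #1 SA[1]=3  'bbca'
  #2 SA[2]=4  'bca'
  #3 SA[3]=5  'ca'
  #4 SA[4]=2  'cbbca'
  #5 SA[5]=1  'ccbbca'
  #6 SA[6]=0  'cccbbca'

SA = [6, 3, 4, 5, 2, 1, 0]
[i] adj suffixes → lcp
  [1] 6/3 → 0 ('')
  [2] 3/4 → 1 ('b')
  [3] 4/5 → 0 ('')
  [4] 5/2 → 1 ('c')
  [5] 2/1 → 1 ('c')
  [6] 1/0 → 2 ('cc')

n(n+1)/2 = 7·8/2 = 28
Σ LCP = 0 + 0 + 1 + 0 + 1 + 1 + 2 = 5
distinct = 28 − 5 = 23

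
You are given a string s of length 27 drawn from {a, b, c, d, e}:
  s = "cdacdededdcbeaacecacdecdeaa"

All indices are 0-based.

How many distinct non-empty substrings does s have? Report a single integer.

338

rank | idx | suffix
   0 |  26 | a
   1 |  25 | aa
   2 |  13 | aacecacdecdeaa
   3 |  18 | acdecdeaa
   4 |   2 | acdededdcbeaacecacdecdeaa
   5 |  14 | acecacdecdeaa
   6 |  11 | beaacecacdecdeaa
   7 |  17 | cacdecdeaa
   8 |  10 | cbeaacecacdecdeaa
   9 |   0 | cdacdededdcbeaacecacdecdeaa
  10 |  22 | cdeaa
  11 |  19 | cdecdeaa
  12 |   3 | cdededdcbeaacecacdecdeaa
  13 |  15 | cecacdecdeaa
  14 |   1 | dacdededdcbeaacecacdecdeaa
  15 |   9 | dcbeaacecacdecdeaa
  16 |   8 | ddcbeaacecacdecdeaa
  17 |  23 | deaa
  18 |  20 | decdeaa
  19 |   6 | deddcbeaacecacdecdeaa
  20 |   4 | dededdcbeaacecacdecdeaa
  21 |  24 | eaa
  22 |  12 | eaacecacdecdeaa
  23 |  16 | ecacdecdeaa
  24 |  21 | ecdeaa
  25 |   7 | eddcbeaacecacdecdeaa
  26 |   5 | ededdcbeaacecacdecdeaa

SA = [26, 25, 13, 18, 2, 14, 11, 17, 10, 0, 22, 19, 3, 15, 1, 9, 8, 23, 20, 6, 4, 24, 12, 16, 21, 7, 5]
rank  pair      lcp
   1  s[26:],s[25:]  1  'a'
   2  s[25:],s[13:]  2  'aa'
   3  s[13:],s[18:]  1  'a'
   4  s[18:],s[2:]  4  'acde'
   5  s[2:],s[14:]  2  'ac'
   6  s[14:],s[11:]  0  ''
   7  s[11:],s[17:]  0  ''
   8  s[17:],s[10:]  1  'c'
   9  s[10:],s[0:]  1  'c'
  10  s[0:],s[22:]  2  'cd'
  11  s[22:],s[19:]  3  'cde'
  12  s[19:],s[3:]  3  'cde'
  13  s[3:],s[15:]  1  'c'
  14  s[15:],s[1:]  0  ''
  15  s[1:],s[9:]  1  'd'
  16  s[9:],s[8:]  1  'd'
  17  s[8:],s[23:]  1  'd'
  18  s[23:],s[20:]  2  'de'
  19  s[20:],s[6:]  2  'de'
  20  s[6:],s[4:]  3  'ded'
  21  s[4:],s[24:]  0  ''
  22  s[24:],s[12:]  3  'eaa'
  23  s[12:],s[16:]  1  'e'
  24  s[16:],s[21:]  2  'ec'
  25  s[21:],s[7:]  1  'e'
  26  s[7:],s[5:]  2  'ed'

n(n+1)/2 = 27·28/2 = 378
Σ LCP = 0 + 1 + 2 + 1 + 4 + 2 + 0 + 0 + 1 + 1 + 2 + 3 + 3 + 1 + 0 + 1 + 1 + 1 + 2 + 2 + 3 + 0 + 3 + 1 + 2 + 1 + 2 = 40
distinct = 378 − 40 = 338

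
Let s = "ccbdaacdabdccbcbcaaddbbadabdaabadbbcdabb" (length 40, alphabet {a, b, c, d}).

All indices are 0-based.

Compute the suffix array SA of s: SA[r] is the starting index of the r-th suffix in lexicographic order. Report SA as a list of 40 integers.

[28, 4, 17, 29, 37, 25, 8, 5, 23, 31, 18, 39, 22, 30, 38, 21, 33, 15, 13, 34, 26, 2, 9, 16, 14, 12, 1, 11, 0, 35, 6, 27, 3, 36, 24, 7, 20, 32, 10, 19]

rank | idx | suffix
   0 |  28 | aabadbbcdabb
   1 |   4 | aacdabdccbcbcaaddbbadabdaabadbbcdabb
   2 |  17 | aaddbbadabdaabadbbcdabb
   3 |  29 | abadbbcdabb
   4 |  37 | abb
   5 |  25 | abdaabadbbcdabb
   6 |   8 | abdccbcbcaaddbbadabdaabadbbcdabb
   7 |   5 | acdabdccbcbcaaddbbadabdaabadbbcdabb
   8 |  23 | adabdaabadbbcdabb
   9 |  31 | adbbcdabb
  10 |  18 | addbbadabdaabadbbcdabb
  11 |  39 | b
  12 |  22 | badabdaabadbbcdabb
  13 |  30 | badbbcdabb
  14 |  38 | bb
  15 |  21 | bbadabdaabadbbcdabb
  16 |  33 | bbcdabb
  17 |  15 | bcaaddbbadabdaabadbbcdabb
  18 |  13 | bcbcaaddbbadabdaabadbbcdabb
  19 |  34 | bcdabb
  20 |  26 | bdaabadbbcdabb
  21 |   2 | bdaacdabdccbcbcaaddbbadabdaabadbbcdabb
  22 |   9 | bdccbcbcaaddbbadabdaabadbbcdabb
  23 |  16 | caaddbbadabdaabadbbcdabb
  24 |  14 | cbcaaddbbadabdaabadbbcdabb
  25 |  12 | cbcbcaaddbbadabdaabadbbcdabb
  26 |   1 | cbdaacdabdccbcbcaaddbbadabdaabadbbcdabb
  27 |  11 | ccbcbcaaddbbadabdaabadbbcdabb
  28 |   0 | ccbdaacdabdccbcbcaaddbbadabdaabadbbcdabb
  29 |  35 | cdabb
  30 |   6 | cdabdccbcbcaaddbbadabdaabadbbcdabb
  31 |  27 | daabadbbcdabb
  32 |   3 | daacdabdccbcbcaaddbbadabdaabadbbcdabb
  33 |  36 | dabb
  34 |  24 | dabdaabadbbcdabb
  35 |   7 | dabdccbcbcaaddbbadabdaabadbbcdabb
  36 |  20 | dbbadabdaabadbbcdabb
  37 |  32 | dbbcdabb
  38 |  10 | dccbcbcaaddbbadabdaabadbbcdabb
  39 |  19 | ddbbadabdaabadbbcdabb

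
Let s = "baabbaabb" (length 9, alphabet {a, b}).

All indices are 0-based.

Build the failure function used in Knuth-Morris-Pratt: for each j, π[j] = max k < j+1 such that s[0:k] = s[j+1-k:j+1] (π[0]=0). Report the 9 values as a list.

[0, 0, 0, 1, 1, 2, 3, 4, 5]

π[0] = 0
j=1 s[j]='a': π[1]=0 (border '')
j=2 s[j]='a': π[2]=0 (border '')
j=3 s[j]='b': π[3]=1 (border 'b')
j=4 s[j]='b': k: 1→0; π[4]=1 (border 'b')
j=5 s[j]='a': π[5]=2 (border 'ba')
j=6 s[j]='a': π[6]=3 (border 'baa')
j=7 s[j]='b': π[7]=4 (border 'baab')
j=8 s[j]='b': π[8]=5 (border 'baabb')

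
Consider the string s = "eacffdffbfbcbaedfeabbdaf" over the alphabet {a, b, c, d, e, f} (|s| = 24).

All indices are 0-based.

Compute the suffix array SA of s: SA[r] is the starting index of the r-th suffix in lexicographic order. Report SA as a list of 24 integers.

sorted suffixes:
  #0 SA[0]=18  'abbdaf'
  #1 SA[1]=1  'acffdffbfbcbaedfeabbdaf'
  #2 SA[2]=13  'aedfeabbdaf'
  #3 SA[3]=22  'af'
  #4 SA[4]=12  'baedfeabbdaf'
  #5 SA[5]=19  'bbdaf'
  #6 SA[6]=10  'bcbaedfeabbdaf'
  #7 SA[7]=20  'bdaf'
  #8 SA[8]=8  'bfbcbaedfeabbdaf'
  #9 SA[9]=11  'cbaedfeabbdaf'
  #10 SA[10]=2  'cffdffbfbcbaedfeabbdaf'
  #11 SA[11]=21  'daf'
  #12 SA[12]=15  'dfeabbdaf'
  #13 SA[13]=5  'dffbfbcbaedfeabbdaf'
  #14 SA[14]=17  'eabbdaf'
  #15 SA[15]=0  'eacffdffbfbcbaedfeabbdaf'
  #16 SA[16]=14  'edfeabbdaf'
  #17 SA[17]=23  'f'
  #18 SA[18]=9  'fbcbaedfeabbdaf'
  #19 SA[19]=7  'fbfbcbaedfeabbdaf'
  #20 SA[20]=4  'fdffbfbcbaedfeabbdaf'
  #21 SA[21]=16  'feabbdaf'
  #22 SA[22]=6  'ffbfbcbaedfeabbdaf'
  #23 SA[23]=3  'ffdffbfbcbaedfeabbdaf'

[18, 1, 13, 22, 12, 19, 10, 20, 8, 11, 2, 21, 15, 5, 17, 0, 14, 23, 9, 7, 4, 16, 6, 3]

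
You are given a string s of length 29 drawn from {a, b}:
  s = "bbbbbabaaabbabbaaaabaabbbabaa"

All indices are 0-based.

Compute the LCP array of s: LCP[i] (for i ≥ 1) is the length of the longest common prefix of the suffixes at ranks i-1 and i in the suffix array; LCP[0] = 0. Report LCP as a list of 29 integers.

[0, 1, 2, 3, 4, 2, 3, 4, 1, 4, 4, 2, 4, 3, 0, 3, 4, 3, 2, 5, 3, 1, 3, 6, 4, 2, 7, 3, 4]

sorted suffixes:
  #0 SA[0]=28  'a'
  #1 SA[1]=27  'aa'
  #2 SA[2]=15  'aaaabaabbbabaa'
  #3 SA[3]=16  'aaabaabbbabaa'
  #4 SA[4]=7  'aaabbabbaaaabaabbbabaa'
  #5 SA[5]=17  'aabaabbbabaa'
  #6 SA[6]=8  'aabbabbaaaabaabbbabaa'
  #7 SA[7]=20  'aabbbabaa'
  #8 SA[8]=25  'abaa'
  #9 SA[9]=5  'abaaabbabbaaaabaabbbabaa'
  #10 SA[10]=18  'abaabbbabaa'
  #11 SA[11]=12  'abbaaaabaabbbabaa'
  #12 SA[12]=9  'abbabbaaaabaabbbabaa'
  #13 SA[13]=21  'abbbabaa'
  #14 SA[14]=26  'baa'
  #15 SA[15]=14  'baaaabaabbbabaa'
  #16 SA[16]=6  'baaabbabbaaaabaabbbabaa'
  #17 SA[17]=19  'baabbbabaa'
  #18 SA[18]=24  'babaa'
  #19 SA[19]=4  'babaaabbabbaaaabaabbbabaa'
  #20 SA[20]=11  'babbaaaabaabbbabaa'
  #21 SA[21]=13  'bbaaaabaabbbabaa'
  #22 SA[22]=23  'bbabaa'
  #23 SA[23]=3  'bbabaaabbabbaaaabaabbbabaa'
  #24 SA[24]=10  'bbabbaaaabaabbbabaa'
  #25 SA[25]=22  'bbbabaa'
  #26 SA[26]=2  'bbbabaaabbabbaaaabaabbbabaa'
  #27 SA[27]=1  'bbbbabaaabbabbaaaabaabbbabaa'
  #28 SA[28]=0  'bbbbbabaaabbabbaaaabaabbbabaa'

SA = [28, 27, 15, 16, 7, 17, 8, 20, 25, 5, 18, 12, 9, 21, 26, 14, 6, 19, 24, 4, 11, 13, 23, 3, 10, 22, 2, 1, 0]
rank  pair      lcp
   1  s[28:],s[27:]  1  'a'
   2  s[27:],s[15:]  2  'aa'
   3  s[15:],s[16:]  3  'aaa'
   4  s[16:],s[7:]  4  'aaab'
   5  s[7:],s[17:]  2  'aa'
   6  s[17:],s[8:]  3  'aab'
   7  s[8:],s[20:]  4  'aabb'
   8  s[20:],s[25:]  1  'a'
   9  s[25:],s[5:]  4  'abaa'
  10  s[5:],s[18:]  4  'abaa'
  11  s[18:],s[12:]  2  'ab'
  12  s[12:],s[9:]  4  'abba'
  13  s[9:],s[21:]  3  'abb'
  14  s[21:],s[26:]  0  ''
  15  s[26:],s[14:]  3  'baa'
  16  s[14:],s[6:]  4  'baaa'
  17  s[6:],s[19:]  3  'baa'
  18  s[19:],s[24:]  2  'ba'
  19  s[24:],s[4:]  5  'babaa'
  20  s[4:],s[11:]  3  'bab'
  21  s[11:],s[13:]  1  'b'
  22  s[13:],s[23:]  3  'bba'
  23  s[23:],s[3:]  6  'bbabaa'
  24  s[3:],s[10:]  4  'bbab'
  25  s[10:],s[22:]  2  'bb'
  26  s[22:],s[2:]  7  'bbbabaa'
  27  s[2:],s[1:]  3  'bbb'
  28  s[1:],s[0:]  4  'bbbb'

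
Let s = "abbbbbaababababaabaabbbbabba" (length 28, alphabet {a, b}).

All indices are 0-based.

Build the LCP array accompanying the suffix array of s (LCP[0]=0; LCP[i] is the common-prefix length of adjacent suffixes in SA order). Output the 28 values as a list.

rank→(start, suffix):
  0 → (27, 'a')
  1 → (15, 'aabaabbbbabba')
  2 → (6, 'aababababaabaabbbbabba')
  3 → (18, 'aabbbbabba')
  4 → (13, 'abaabaabbbbabba')
  5 → (16, 'abaabbbbabba')
  6 → (11, 'ababaabaabbbbabba')
  7 → (9, 'abababaabaabbbbabba')
  8 → (7, 'ababababaabaabbbbabba')
  9 → (24, 'abba')
  10 → (19, 'abbbbabba')
  11 → (0, 'abbbbbaababababaabaabbbbabba')
  12 → (26, 'ba')
  13 → (14, 'baabaabbbbabba')
  14 → (5, 'baababababaabaabbbbabba')
  15 → (17, 'baabbbbabba')
  16 → (12, 'babaabaabbbbabba')
  17 → (10, 'bababaabaabbbbabba')
  18 → (8, 'babababaabaabbbbabba')
  19 → (23, 'babba')
  20 → (25, 'bba')
  21 → (4, 'bbaababababaabaabbbbabba')
  22 → (22, 'bbabba')
  23 → (3, 'bbbaababababaabaabbbbabba')
  24 → (21, 'bbbabba')
  25 → (2, 'bbbbaababababaabaabbbbabba')
  26 → (20, 'bbbbabba')
  27 → (1, 'bbbbbaababababaabaabbbbabba')

SA = [27, 15, 6, 18, 13, 16, 11, 9, 7, 24, 19, 0, 26, 14, 5, 17, 12, 10, 8, 23, 25, 4, 22, 3, 21, 2, 20, 1]
i: (SA[i-1],SA[i]) lcp shared
  1: (27,15) 1 'a'
  2: (15,6) 4 'aaba'
  3: (6,18) 3 'aab'
  4: (18,13) 1 'a'
  5: (13,16) 5 'abaab'
  6: (16,11) 3 'aba'
  7: (11,9) 5 'ababa'
  8: (9,7) 7 'abababa'
  9: (7,24) 2 'ab'
  10: (24,19) 3 'abb'
  11: (19,0) 5 'abbbb'
  12: (0,26) 0 ''
  13: (26,14) 2 'ba'
  14: (14,5) 5 'baaba'
  15: (5,17) 4 'baab'
  16: (17,12) 2 'ba'
  17: (12,10) 4 'baba'
  18: (10,8) 6 'bababa'
  19: (8,23) 3 'bab'
  20: (23,25) 1 'b'
  21: (25,4) 3 'bba'
  22: (4,22) 3 'bba'
  23: (22,3) 2 'bb'
  24: (3,21) 4 'bbba'
  25: (21,2) 3 'bbb'
  26: (2,20) 5 'bbbba'
  27: (20,1) 4 'bbbb'

[0, 1, 4, 3, 1, 5, 3, 5, 7, 2, 3, 5, 0, 2, 5, 4, 2, 4, 6, 3, 1, 3, 3, 2, 4, 3, 5, 4]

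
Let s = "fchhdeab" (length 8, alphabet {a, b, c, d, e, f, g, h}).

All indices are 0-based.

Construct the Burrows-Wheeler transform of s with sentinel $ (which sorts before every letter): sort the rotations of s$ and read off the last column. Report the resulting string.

beafhd$hc

rank  rotation   last
    0  $fchhdeab  b
    1  ab$fchhde  e
    2  b$fchhdea  a
    3  chhdeab$f  f
    4  deab$fchh  h
    5  eab$fchhd  d
    6  fchhdeab$  $
    7  hdeab$fch  h
    8  hhdeab$fc  c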